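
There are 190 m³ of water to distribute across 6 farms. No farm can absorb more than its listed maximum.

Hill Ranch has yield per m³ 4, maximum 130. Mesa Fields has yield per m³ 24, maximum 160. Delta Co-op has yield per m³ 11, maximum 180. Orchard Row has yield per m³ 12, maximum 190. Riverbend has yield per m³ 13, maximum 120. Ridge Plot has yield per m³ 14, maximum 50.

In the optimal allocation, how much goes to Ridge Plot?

Order the farms by yield per m³: Mesa Fields 24 > Ridge Plot 14 > Riverbend 13 > Orchard Row 12 > Delta Co-op 11 > Hill Ranch 4.
Mesa Fields takes 160 to reach its cap of 160 ; 30 left.
Ridge Plot has room for 50 but only 30 remain, so it gets 30.

30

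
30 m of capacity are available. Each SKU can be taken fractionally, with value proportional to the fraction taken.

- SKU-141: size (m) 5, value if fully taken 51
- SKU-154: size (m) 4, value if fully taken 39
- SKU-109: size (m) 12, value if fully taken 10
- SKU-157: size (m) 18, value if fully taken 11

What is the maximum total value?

105.5

Rank by value-to-size ratio: SKU-141 51/5≈10.2, SKU-154 39/4≈9.75, SKU-109 10/12≈0.833, SKU-157 11/18≈0.611.
Take all of SKU-141 (5 m, value 51) — 25 m left.
Take all of SKU-154 (4 m, value 39) — 21 m left.
All 12 m of SKU-109 fit (value 10) — 9 remain.
Fill the last 9 m with part of SKU-157: 9/18 of it earns 5.5.
Total value = 105.5.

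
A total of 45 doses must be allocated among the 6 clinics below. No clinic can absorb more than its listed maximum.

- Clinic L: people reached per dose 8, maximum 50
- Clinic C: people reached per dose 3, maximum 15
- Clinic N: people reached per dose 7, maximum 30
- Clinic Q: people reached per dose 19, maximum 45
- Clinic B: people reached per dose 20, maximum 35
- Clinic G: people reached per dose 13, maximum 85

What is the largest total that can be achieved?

890

Order the clinics by people reached per dose: Clinic B 20 > Clinic Q 19 > Clinic G 13 > Clinic L 8 > Clinic N 7 > Clinic C 3.
Clinic B takes 35 to reach its cap of 35 → 10 left.
Clinic Q has room for 45 but only 10 remain, so it gets 10.
Total = 19×10 + 20×35 = 890.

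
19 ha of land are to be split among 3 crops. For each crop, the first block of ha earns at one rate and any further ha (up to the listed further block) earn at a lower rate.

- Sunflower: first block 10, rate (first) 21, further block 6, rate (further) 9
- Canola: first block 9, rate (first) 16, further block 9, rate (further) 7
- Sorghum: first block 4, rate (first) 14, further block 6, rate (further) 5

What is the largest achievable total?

354

Order all 6 blocks by rate: Sunflower/T1 21 > Canola/T1 16 > Sorghum/T1 14 > Sunflower/T2 9 > Canola/T2 7 > Sorghum/T2 5.
Fill Sunflower T1 block (10 at 21) → 9 left.
Canola T1 at 16: fill all 9 → 0 left.
Total = 21×10 + 16×9 = 354.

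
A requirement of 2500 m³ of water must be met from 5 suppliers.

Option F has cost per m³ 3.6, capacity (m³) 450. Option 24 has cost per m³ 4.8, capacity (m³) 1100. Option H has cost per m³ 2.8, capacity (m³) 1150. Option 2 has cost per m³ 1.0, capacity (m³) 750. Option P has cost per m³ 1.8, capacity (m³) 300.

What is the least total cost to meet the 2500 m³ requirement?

Use suppliers in increasing cost order.
Option 2 at 1.0: take all 750 m³ ; 1750 still needed.
Option P at 1.8: take all 300 m³ ; 1450 still needed.
Option H (2.8): use full 1150 ; 300 m³ to go.
Option F at 3.6: take 300 of its 450 ; requirement met.
Option 24: unused.
Cost = 750×1.0 + 300×1.8 + 1150×2.8 + 300×3.6 = 5590.

5590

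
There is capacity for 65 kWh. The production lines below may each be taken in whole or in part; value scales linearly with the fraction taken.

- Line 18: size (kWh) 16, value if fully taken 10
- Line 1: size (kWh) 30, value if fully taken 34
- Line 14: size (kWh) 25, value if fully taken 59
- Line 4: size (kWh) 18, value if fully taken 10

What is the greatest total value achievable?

99.25

Sort by value density: Line 14 59/25≈2.36, Line 1 34/30≈1.13, Line 18 10/16≈0.625, Line 4 10/18≈0.556.
Line 14: take in full, 25 kWh for value 59 ; 40 left.
Take all of Line 1 (30 kWh, value 34) ; 10 kWh left.
Only 10 kWh remain; take 10/16 of Line 18 for value 10×10/16 = 6.25.
Total value = 99.25.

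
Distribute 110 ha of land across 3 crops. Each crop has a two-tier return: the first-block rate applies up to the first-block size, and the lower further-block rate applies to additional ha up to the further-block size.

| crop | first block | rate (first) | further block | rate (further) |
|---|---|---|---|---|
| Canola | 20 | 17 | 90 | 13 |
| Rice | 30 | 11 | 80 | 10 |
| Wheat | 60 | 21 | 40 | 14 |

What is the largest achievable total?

Rank every tier by rate: Wheat/T1 21 > Canola/T1 17 > Wheat/T2 14 > Canola/T2 13 > Rice/T1 11 > Rice/T2 10.
Wheat/T1 (21): +60 → 50 left.
Canola/T1 (17): +20 → 30 left.
30 remain; put them into Wheat T2 at 14.
Total = 21×60 + 17×20 + 14×30 = 2020.

2020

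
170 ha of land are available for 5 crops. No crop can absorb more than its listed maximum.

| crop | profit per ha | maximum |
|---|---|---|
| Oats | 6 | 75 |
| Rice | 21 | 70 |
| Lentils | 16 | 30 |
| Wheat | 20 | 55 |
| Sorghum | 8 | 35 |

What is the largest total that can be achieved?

3170

Rank by profit per ha: Rice 21 > Wheat 20 > Lentils 16 > Sorghum 8 > Oats 6.
Give Rice 70 to hit its cap of 70 ; 100 left.
Wheat takes 55 to reach its cap of 55 ; 45 left.
Lentils takes 30 to reach its cap of 30 ; 15 left.
Sorghum has room for 35 but only 15 remain, so it gets 15.
Total = 21×70 + 16×30 + 20×55 + 8×15 = 3170.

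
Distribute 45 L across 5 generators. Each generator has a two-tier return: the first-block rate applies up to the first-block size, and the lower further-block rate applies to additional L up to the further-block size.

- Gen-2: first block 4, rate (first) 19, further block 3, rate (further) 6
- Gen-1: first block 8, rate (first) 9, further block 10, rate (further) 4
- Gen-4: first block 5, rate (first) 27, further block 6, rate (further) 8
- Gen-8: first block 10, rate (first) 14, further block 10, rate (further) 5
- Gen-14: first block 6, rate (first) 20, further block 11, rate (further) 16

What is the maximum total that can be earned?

727

Order all 10 blocks by rate: Gen-4/first 27 > Gen-14/first 20 > Gen-2/first 19 > Gen-14/second 16 > Gen-8/first 14 > Gen-1/first 9 > Gen-4/second 8 > Gen-2/second 6 > Gen-8/second 5 > Gen-1/second 4.
Gen-4/first (27): +5 — 40 left.
Gen-14/first (20): +6 — 34 left.
Gen-2 first at 19: fill all 4 — 30 left.
Gen-14 second at 16: fill all 11 — 19 left.
Gen-8 first at 14: fill all 10 — 9 left.
Gen-1/first (9): +8 — 1 left.
Gen-4/second: +1 of 6 at 8; pool empty.
Total = 27×5 + 20×6 + 19×4 + 16×11 + 14×10 + 9×8 + 8×1 = 727.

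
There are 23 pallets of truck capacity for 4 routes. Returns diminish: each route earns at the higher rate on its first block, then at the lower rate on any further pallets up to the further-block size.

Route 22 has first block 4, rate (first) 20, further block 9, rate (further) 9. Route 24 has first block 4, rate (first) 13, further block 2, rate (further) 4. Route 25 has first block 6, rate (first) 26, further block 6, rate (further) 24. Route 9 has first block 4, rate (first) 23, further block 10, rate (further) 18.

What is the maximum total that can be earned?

526

Treat each block as its own option and order by rate: Route 25/T1 26 > Route 25/T2 24 > Route 9/T1 23 > Route 22/T1 20 > Route 9/T2 18 > Route 24/T1 13 > Route 22/T2 9 > Route 24/T2 4.
Route 25 T1 at 26: fill all 6 → 17 left.
Route 25 T2 at 24: fill all 6 → 11 left.
Route 9 T1 at 23: fill all 4 → 7 left.
Route 22/T1 (20): +4 → 3 left.
3 remain; put them into Route 9 T2 at 18.
Total = 26×6 + 24×6 + 23×4 + 20×4 + 18×3 = 526.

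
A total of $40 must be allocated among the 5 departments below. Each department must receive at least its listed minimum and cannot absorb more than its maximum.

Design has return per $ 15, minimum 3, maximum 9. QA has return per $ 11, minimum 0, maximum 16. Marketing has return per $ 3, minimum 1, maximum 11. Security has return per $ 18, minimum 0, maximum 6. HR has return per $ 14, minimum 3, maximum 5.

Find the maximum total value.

501

Meeting every minimum uses 3+0+1+0+3 = 7 $, leaving 33.
Rank by return per $: Security 18 > Design 15 > HR 14 > QA 11 > Marketing 3.
Security: +6 to 6 (cap) — 27 left.
Give Design 6 more to hit its cap of 9 — 21 left.
HR: +2 to 5 (cap) — 19 left.
Give QA 16 more to hit its cap of 16 — 3 left.
Marketing has room for 10 more but only 3 remain, so it gets 4.
Total = 15×9 + 11×16 + 3×4 + 18×6 + 14×5 = 501.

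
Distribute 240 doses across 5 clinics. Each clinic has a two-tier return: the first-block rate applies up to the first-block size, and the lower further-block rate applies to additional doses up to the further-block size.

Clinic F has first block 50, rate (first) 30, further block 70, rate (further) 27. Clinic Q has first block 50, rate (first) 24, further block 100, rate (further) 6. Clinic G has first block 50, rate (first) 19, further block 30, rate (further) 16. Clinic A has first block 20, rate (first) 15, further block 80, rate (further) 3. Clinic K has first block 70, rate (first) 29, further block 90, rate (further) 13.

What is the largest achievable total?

6620

Order all 10 blocks by rate: Clinic F/tier1 30 > Clinic K/tier1 29 > Clinic F/tier2 27 > Clinic Q/tier1 24 > Clinic G/tier1 19 > Clinic G/tier2 16 > Clinic A/tier1 15 > Clinic K/tier2 13 > Clinic Q/tier2 6 > Clinic A/tier2 3.
Clinic F tier1 at 30: fill all 50 → 190 left.
Fill Clinic K tier1 block (70 at 29) → 120 left.
Clinic F tier2 at 27: fill all 70 → 50 left.
Clinic Q/tier1 (24): +50 → 0 left.
Total = 30×50 + 29×70 + 27×70 + 24×50 = 6620.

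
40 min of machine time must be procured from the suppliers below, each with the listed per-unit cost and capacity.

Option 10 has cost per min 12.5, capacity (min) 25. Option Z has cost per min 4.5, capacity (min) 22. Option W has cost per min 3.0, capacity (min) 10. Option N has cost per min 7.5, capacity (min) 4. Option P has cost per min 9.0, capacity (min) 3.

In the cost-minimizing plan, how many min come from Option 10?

Use suppliers in increasing cost order.
Option W at 3.0: take all 10 min — 30 still needed.
Option Z at 4.5: take all 22 min — 8 still needed.
Option N at 7.5: take all 4 min — 4 still needed.
Take 3 from Option P at 9.0 — need 1 more.
Take 1 from Option 10 at 12.5 to finish.

1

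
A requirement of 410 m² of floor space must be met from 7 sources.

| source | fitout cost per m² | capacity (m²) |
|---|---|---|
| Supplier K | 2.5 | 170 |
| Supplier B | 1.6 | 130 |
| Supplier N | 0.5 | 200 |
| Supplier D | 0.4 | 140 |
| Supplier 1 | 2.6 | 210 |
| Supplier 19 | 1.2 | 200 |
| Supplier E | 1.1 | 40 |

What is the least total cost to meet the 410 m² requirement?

Cheapest first:
Supplier D (0.4): use full 140 ; 270 m² to go.
Supplier N (0.5): use full 200 ; 70 m² to go.
Supplier E (1.1): use full 40 ; 30 m² to go.
Supplier 19 at 1.2: take 30 of its 200 ; requirement met.
Supplier B, Supplier K, Supplier 1: unused.
Cost = 140×0.4 + 200×0.5 + 40×1.1 + 30×1.2 = 236.

236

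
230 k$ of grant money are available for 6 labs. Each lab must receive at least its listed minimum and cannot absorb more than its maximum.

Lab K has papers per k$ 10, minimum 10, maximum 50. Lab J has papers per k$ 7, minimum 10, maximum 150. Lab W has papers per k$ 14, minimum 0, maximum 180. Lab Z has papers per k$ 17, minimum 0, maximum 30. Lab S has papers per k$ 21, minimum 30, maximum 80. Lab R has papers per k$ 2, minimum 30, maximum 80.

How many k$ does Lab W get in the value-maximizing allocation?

70

Meeting every minimum uses 10+10+0+0+30+30 = 80 k$, leaving 150.
Rank by papers per k$: Lab S 21 > Lab Z 17 > Lab W 14 > Lab K 10 > Lab J 7 > Lab R 2.
Lab S takes 50 more to reach its cap of 80 → 100 left.
Give Lab Z 30 more to hit its cap of 30 → 70 left.
Lab W has room for 180 more but only 70 remain, so it gets 70.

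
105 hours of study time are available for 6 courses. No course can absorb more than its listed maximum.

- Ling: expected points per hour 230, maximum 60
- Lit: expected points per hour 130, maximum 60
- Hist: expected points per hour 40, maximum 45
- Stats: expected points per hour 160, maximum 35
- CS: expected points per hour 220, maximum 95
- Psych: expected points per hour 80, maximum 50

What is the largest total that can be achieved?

Highest expected points per hour first: Ling 230 > CS 220 > Stats 160 > Lit 130 > Psych 80 > Hist 40.
Ling takes 60 to reach its cap of 60 ; 45 left.
CS has room for 95 but only 45 remain, so it gets 45.
Total = 230×60 + 220×45 = 23700.

23700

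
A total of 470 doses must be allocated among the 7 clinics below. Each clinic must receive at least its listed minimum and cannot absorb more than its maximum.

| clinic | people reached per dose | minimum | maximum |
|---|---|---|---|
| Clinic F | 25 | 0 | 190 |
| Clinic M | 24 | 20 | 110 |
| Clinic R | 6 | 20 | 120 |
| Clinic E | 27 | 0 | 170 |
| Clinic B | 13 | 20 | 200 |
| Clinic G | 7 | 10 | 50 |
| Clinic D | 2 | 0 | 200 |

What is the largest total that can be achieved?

11230

Meeting every minimum uses 0+20+20+0+20+10+0 = 70 doses, leaving 400.
Order the clinics by people reached per dose: Clinic E 27 > Clinic F 25 > Clinic M 24 > Clinic B 13 > Clinic G 7 > Clinic R 6 > Clinic D 2.
Give Clinic E 170 more to hit its cap of 170 → 230 left.
Clinic F: +190 to 190 (cap) → 40 left.
Clinic M: +40 (room for 90) → 60. Pool exhausted.
Total = 25×190 + 24×60 + 6×20 + 27×170 + 13×20 + 7×10 = 11230.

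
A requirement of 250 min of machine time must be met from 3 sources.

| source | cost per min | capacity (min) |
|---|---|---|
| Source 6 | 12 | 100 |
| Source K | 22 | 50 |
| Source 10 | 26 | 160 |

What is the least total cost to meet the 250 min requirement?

4900

Cheapest first:
Take 100 from Source 6 at 12 → need 150 more.
Source K at 22: take all 50 min → 100 still needed.
Take 100 from Source 10 at 26 to finish.
Cost = 100×12 + 50×22 + 100×26 = 4900.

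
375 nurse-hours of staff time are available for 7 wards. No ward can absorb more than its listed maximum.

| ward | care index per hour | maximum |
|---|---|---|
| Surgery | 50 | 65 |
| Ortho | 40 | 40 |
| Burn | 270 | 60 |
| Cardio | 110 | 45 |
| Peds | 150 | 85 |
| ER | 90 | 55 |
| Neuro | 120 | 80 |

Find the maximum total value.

Rank by care index per hour: Burn 270 > Peds 150 > Neuro 120 > Cardio 110 > ER 90 > Surgery 50 > Ortho 40.
Burn takes 60 to reach its cap of 60 — 315 left.
Peds takes 85 to reach its cap of 85 — 230 left.
Give Neuro 80 to hit its cap of 80 — 150 left.
Cardio: +45 to 45 (cap) — 105 left.
ER: +55 to 55 (cap) — 50 left.
Only 50 left; Surgery takes them to reach 50.
Total = 50×50 + 270×60 + 110×45 + 150×85 + 90×55 + 120×80 = 50950.

50950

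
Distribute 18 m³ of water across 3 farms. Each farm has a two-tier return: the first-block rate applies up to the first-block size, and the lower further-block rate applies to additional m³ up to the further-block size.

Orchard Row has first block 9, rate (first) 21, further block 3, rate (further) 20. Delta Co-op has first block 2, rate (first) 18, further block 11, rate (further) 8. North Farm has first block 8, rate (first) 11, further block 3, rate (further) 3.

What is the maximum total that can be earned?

Rank every tier by rate: Orchard Row/first 21 > Orchard Row/second 20 > Delta Co-op/first 18 > North Farm/first 11 > Delta Co-op/second 8 > North Farm/second 3.
Orchard Row first at 21: fill all 9 — 9 left.
Fill Orchard Row second block (3 at 20) — 6 left.
Delta Co-op/first (18): +2 — 4 left.
North Farm first at 11: only 4 left, fill 4.
Total = 21×9 + 20×3 + 18×2 + 11×4 = 329.

329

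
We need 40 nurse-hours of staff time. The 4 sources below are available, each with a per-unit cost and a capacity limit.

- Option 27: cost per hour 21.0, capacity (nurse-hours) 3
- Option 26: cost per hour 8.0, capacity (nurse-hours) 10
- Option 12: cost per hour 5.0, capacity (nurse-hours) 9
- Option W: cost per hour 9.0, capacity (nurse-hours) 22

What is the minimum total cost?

Cheapest first:
Take 9 from Option 12 at 5.0 → need 31 more.
Option 26 (8.0): use full 10 → 21 nurse-hours to go.
Option W (9.0): take the remaining 21 → done.
Option 27: unused.
Cost = 9×5.0 + 10×8.0 + 21×9.0 = 314.

314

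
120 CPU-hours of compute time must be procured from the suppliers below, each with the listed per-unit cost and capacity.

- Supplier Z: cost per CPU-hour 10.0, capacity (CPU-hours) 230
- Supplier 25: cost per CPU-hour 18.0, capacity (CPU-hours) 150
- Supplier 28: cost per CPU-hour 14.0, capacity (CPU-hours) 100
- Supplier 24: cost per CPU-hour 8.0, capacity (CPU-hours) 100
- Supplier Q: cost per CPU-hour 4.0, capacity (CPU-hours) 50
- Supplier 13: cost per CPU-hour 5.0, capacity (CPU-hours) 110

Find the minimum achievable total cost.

550

Use suppliers in increasing cost order.
Take 50 from Supplier Q at 4.0 → need 70 more.
Take 70 from Supplier 13 at 5.0 to finish.
Supplier 24, Supplier Z, Supplier 28, Supplier 25: unused.
Cost = 50×4.0 + 70×5.0 = 550.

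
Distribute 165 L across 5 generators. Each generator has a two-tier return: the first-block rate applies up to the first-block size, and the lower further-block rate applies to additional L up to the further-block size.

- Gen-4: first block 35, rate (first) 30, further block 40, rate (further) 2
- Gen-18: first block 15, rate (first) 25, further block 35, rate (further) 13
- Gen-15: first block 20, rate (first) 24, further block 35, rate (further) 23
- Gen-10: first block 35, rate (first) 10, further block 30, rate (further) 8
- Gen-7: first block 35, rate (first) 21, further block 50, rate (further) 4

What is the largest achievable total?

Rank every tier by rate: Gen-4/T1 30 > Gen-18/T1 25 > Gen-15/T1 24 > Gen-15/T2 23 > Gen-7/T1 21 > Gen-18/T2 13 > Gen-10/T1 10 > Gen-10/T2 8 > Gen-7/T2 4 > Gen-4/T2 2.
Fill Gen-4 T1 block (35 at 30) — 130 left.
Fill Gen-18 T1 block (15 at 25) — 115 left.
Gen-15/T1 (24): +20 — 95 left.
Fill Gen-15 T2 block (35 at 23) — 60 left.
Gen-7 T1 at 21: fill all 35 — 25 left.
Gen-18/T2: +25 of 35 at 13; pool empty.
Total = 30×35 + 25×15 + 24×20 + 23×35 + 21×35 + 13×25 = 3770.

3770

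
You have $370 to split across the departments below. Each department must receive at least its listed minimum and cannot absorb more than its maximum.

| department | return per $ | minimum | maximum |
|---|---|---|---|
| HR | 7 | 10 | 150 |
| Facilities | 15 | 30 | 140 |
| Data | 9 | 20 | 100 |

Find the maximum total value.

Meeting every minimum uses 10+30+20 = 60 $, leaving 310.
Highest return per $ first: Facilities 15 > Data 9 > HR 7.
Facilities takes 110 more to reach its cap of 140 ; 200 left.
Data: +80 to 100 (cap) ; 120 left.
Only 120 left; HR takes them to reach 130.
Total = 7×130 + 15×140 + 9×100 = 3910.

3910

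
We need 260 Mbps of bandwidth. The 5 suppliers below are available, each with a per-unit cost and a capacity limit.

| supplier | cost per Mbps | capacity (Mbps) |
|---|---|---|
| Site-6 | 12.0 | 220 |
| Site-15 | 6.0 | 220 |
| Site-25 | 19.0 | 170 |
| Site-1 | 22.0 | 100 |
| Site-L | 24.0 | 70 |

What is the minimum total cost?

1800

Fill from the cheapest supplier first.
Take 220 from Site-15 at 6.0 — need 40 more.
Site-6 (12.0): take the remaining 40 — done.
Site-25, Site-1, Site-L: unused.
Cost = 220×6.0 + 40×12.0 = 1800.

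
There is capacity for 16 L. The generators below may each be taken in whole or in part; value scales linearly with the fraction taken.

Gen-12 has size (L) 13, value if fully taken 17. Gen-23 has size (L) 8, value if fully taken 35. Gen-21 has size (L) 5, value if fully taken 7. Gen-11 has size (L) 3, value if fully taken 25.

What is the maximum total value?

Sort by value density: Gen-11 25/3≈8.33, Gen-23 35/8≈4.38, Gen-21 7/5≈1.4, Gen-12 17/13≈1.31.
All 3 L of Gen-11 fit (value 25) — 13 remain.
Gen-23: take in full, 8 L for value 35 — 5 left.
Take all of Gen-21 (5 L, value 7) — 0 L left.
Total value = 67.

67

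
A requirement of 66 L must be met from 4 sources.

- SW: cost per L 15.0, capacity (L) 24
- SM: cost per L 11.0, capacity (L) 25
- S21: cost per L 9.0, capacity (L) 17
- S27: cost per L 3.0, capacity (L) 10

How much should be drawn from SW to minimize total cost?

Fill from the cheapest source first.
S27 (3.0): use full 10 — 56 L to go.
S21 at 9.0: take all 17 L — 39 still needed.
SM (11.0): use full 25 — 14 L to go.
SW (15.0): take the remaining 14 — done.

14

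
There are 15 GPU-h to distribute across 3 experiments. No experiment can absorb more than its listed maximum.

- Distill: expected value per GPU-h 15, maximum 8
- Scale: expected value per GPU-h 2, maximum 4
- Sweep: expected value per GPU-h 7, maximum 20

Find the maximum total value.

Order the experiments by expected value per GPU-h: Distill 15 > Sweep 7 > Scale 2.
Distill: +8 to 8 (cap) ; 7 left.
Sweep: +7 (room for 20) → 7. Pool exhausted.
Total = 15×8 + 7×7 = 169.

169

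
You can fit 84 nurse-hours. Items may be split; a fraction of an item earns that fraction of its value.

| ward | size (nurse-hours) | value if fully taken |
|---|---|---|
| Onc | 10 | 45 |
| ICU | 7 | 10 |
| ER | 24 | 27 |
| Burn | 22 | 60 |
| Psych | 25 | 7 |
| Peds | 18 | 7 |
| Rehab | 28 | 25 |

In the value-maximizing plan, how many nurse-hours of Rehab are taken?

Rank by value-to-size ratio: Onc 45/10≈4.5, Burn 60/22≈2.73, ICU 10/7≈1.43, ER 27/24≈1.12, Rehab 25/28≈0.893, Peds 7/18≈0.389, Psych 7/25≈0.28.
Take all of Onc (10 nurse-hours, value 45) → 74 nurse-hours left.
Burn: take in full, 22 nurse-hours for value 60 → 52 left.
ICU: take in full, 7 nurse-hours for value 10 → 45 left.
ER: take in full, 24 nurse-hours for value 27 → 21 left.
Only 21 nurse-hours remain; take 21/28 of Rehab for value 25×21/28 = 18.75.

21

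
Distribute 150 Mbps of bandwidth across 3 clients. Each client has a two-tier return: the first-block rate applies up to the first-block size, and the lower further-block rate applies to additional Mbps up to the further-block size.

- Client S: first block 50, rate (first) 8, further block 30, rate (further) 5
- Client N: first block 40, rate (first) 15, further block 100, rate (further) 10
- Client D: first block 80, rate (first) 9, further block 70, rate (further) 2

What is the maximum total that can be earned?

1690

Treat each block as its own option and order by rate: Client N/first 15 > Client N/second 10 > Client D/first 9 > Client S/first 8 > Client S/second 5 > Client D/second 2.
Client N first at 15: fill all 40 — 110 left.
Client N/second (10): +100 — 10 left.
Client D first at 9: only 10 left, fill 10.
Total = 15×40 + 10×100 + 9×10 = 1690.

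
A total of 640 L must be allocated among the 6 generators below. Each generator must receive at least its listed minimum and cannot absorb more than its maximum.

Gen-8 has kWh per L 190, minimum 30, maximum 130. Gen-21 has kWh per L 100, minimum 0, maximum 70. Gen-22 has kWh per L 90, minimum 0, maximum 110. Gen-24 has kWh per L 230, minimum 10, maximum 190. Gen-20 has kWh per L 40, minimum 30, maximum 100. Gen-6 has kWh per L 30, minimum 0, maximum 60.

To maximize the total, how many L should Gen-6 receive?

Meeting every minimum uses 30+0+0+10+30+0 = 70 L, leaving 570.
Rank by kWh per L: Gen-24 230 > Gen-8 190 > Gen-21 100 > Gen-22 90 > Gen-20 40 > Gen-6 30.
Gen-24 takes 180 more to reach its cap of 190 → 390 left.
Give Gen-8 100 more to hit its cap of 130 → 290 left.
Give Gen-21 70 more to hit its cap of 70 → 220 left.
Give Gen-22 110 more to hit its cap of 110 → 110 left.
Gen-20 takes 70 more to reach its cap of 100 → 40 left.
Gen-6 has room for 60 more but only 40 remain, so it gets 40.

40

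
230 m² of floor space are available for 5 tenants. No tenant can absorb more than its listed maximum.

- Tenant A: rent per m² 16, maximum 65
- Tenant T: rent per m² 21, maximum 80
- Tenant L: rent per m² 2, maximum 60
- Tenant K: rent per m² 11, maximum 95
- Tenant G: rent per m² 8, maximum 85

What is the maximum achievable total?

Order the tenants by rent per m²: Tenant T 21 > Tenant A 16 > Tenant K 11 > Tenant G 8 > Tenant L 2.
Give Tenant T 80 to hit its cap of 80 ; 150 left.
Tenant A takes 65 to reach its cap of 65 ; 85 left.
Tenant K: +85 (room for 95) → 85. Pool exhausted.
Total = 16×65 + 21×80 + 11×85 = 3655.

3655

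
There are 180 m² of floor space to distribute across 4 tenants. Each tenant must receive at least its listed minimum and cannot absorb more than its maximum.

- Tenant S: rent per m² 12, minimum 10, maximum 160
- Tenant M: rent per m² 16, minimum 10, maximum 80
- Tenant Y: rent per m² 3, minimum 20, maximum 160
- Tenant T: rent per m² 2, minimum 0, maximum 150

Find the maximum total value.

2300

Meeting every minimum uses 10+10+20+0 = 40 m², leaving 140.
Order the tenants by rent per m²: Tenant M 16 > Tenant S 12 > Tenant Y 3 > Tenant T 2.
Give Tenant M 70 more to hit its cap of 80 — 70 left.
Tenant S: +70 (room for 150) → 80. Pool exhausted.
Total = 12×80 + 16×80 + 3×20 = 2300.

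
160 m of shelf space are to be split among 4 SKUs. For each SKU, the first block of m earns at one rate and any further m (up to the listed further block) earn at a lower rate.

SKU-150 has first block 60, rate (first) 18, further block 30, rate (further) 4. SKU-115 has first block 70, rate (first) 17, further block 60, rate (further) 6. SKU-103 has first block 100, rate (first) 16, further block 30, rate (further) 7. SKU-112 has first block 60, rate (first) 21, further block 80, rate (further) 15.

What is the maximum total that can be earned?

Rank every tier by rate: SKU-112/T1 21 > SKU-150/T1 18 > SKU-115/T1 17 > SKU-103/T1 16 > SKU-112/T2 15 > SKU-103/T2 7 > SKU-115/T2 6 > SKU-150/T2 4.
SKU-112 T1 at 21: fill all 60 → 100 left.
SKU-150/T1 (18): +60 → 40 left.
SKU-115 T1 at 17: only 40 left, fill 40.
Total = 21×60 + 18×60 + 17×40 = 3020.

3020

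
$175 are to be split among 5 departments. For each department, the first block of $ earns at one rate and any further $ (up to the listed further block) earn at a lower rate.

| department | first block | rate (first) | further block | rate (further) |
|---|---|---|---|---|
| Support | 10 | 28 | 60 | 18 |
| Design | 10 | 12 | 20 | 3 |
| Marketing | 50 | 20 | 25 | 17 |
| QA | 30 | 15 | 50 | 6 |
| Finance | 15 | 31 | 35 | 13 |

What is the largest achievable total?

Order all 10 blocks by rate: Finance/T1 31 > Support/T1 28 > Marketing/T1 20 > Support/T2 18 > Marketing/T2 17 > QA/T1 15 > Finance/T2 13 > Design/T1 12 > QA/T2 6 > Design/T2 3.
Fill Finance T1 block (15 at 31) ; 160 left.
Support T1 at 28: fill all 10 ; 150 left.
Marketing/T1 (20): +50 ; 100 left.
Fill Support T2 block (60 at 18) ; 40 left.
Fill Marketing T2 block (25 at 17) ; 15 left.
QA/T1: +15 of 30 at 15; pool empty.
Total = 31×15 + 28×10 + 20×50 + 18×60 + 17×25 + 15×15 = 3475.

3475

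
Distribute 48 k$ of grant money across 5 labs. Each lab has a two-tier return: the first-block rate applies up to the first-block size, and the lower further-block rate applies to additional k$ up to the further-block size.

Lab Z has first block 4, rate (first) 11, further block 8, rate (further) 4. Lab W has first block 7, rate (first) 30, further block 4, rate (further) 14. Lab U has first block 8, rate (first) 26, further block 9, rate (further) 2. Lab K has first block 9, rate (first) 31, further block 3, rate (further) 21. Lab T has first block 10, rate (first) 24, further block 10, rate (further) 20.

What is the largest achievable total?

Rank every tier by rate: Lab K/T1 31 > Lab W/T1 30 > Lab U/T1 26 > Lab T/T1 24 > Lab K/T2 21 > Lab T/T2 20 > Lab W/T2 14 > Lab Z/T1 11 > Lab Z/T2 4 > Lab U/T2 2.
Lab K/T1 (31): +9 → 39 left.
Lab W T1 at 30: fill all 7 → 32 left.
Lab U/T1 (26): +8 → 24 left.
Fill Lab T T1 block (10 at 24) → 14 left.
Fill Lab K T2 block (3 at 21) → 11 left.
Lab T T2 at 20: fill all 10 → 1 left.
Lab W/T2: +1 of 4 at 14; pool empty.
Total = 31×9 + 30×7 + 26×8 + 24×10 + 21×3 + 20×10 + 14×1 = 1214.

1214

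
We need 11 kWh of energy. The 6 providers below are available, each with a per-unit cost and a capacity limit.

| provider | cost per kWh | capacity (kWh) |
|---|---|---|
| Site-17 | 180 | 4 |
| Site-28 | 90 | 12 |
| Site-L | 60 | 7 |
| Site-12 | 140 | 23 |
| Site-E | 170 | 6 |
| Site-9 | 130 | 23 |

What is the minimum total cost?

780

Use providers in increasing cost order.
Site-L at 60: take all 7 kWh → 4 still needed.
Site-28 at 90: take 4 of its 12 → requirement met.
Site-9, Site-12, Site-E, Site-17: unused.
Cost = 7×60 + 4×90 = 780.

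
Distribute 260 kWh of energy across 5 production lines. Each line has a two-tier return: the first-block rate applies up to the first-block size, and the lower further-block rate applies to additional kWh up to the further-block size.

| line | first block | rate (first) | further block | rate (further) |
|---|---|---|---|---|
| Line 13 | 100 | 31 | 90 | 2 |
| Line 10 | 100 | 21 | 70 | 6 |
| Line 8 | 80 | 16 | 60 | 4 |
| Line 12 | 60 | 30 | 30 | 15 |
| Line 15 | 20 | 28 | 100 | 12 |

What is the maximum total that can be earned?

7140

Rank every tier by rate: Line 13/T1 31 > Line 12/T1 30 > Line 15/T1 28 > Line 10/T1 21 > Line 8/T1 16 > Line 12/T2 15 > Line 15/T2 12 > Line 10/T2 6 > Line 8/T2 4 > Line 13/T2 2.
Line 13/T1 (31): +100 → 160 left.
Line 12 T1 at 30: fill all 60 → 100 left.
Fill Line 15 T1 block (20 at 28) → 80 left.
80 remain; put them into Line 10 T1 at 21.
Total = 31×100 + 30×60 + 28×20 + 21×80 = 7140.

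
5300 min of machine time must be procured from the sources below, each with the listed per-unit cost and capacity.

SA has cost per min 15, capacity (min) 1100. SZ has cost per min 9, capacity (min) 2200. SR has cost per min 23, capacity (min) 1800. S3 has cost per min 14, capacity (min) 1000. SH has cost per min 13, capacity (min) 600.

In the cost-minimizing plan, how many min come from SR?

Use sources in increasing cost order.
Take 2200 from SZ at 9 → need 3100 more.
Take 600 from SH at 13 → need 2500 more.
Take 1000 from S3 at 14 → need 1500 more.
Take 1100 from SA at 15 → need 400 more.
SR (23): take the remaining 400 → done.

400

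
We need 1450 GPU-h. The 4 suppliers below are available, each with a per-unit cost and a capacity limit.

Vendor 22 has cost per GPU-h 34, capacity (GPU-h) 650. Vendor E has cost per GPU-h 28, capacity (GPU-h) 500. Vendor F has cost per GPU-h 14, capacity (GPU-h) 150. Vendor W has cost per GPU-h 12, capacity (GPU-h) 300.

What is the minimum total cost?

36700

Use suppliers in increasing cost order.
Take 300 from Vendor W at 12 — need 1150 more.
Vendor F at 14: take all 150 GPU-h — 1000 still needed.
Take 500 from Vendor E at 28 — need 500 more.
Vendor 22 at 34: take 500 of its 650 — requirement met.
Cost = 300×12 + 150×14 + 500×28 + 500×34 = 36700.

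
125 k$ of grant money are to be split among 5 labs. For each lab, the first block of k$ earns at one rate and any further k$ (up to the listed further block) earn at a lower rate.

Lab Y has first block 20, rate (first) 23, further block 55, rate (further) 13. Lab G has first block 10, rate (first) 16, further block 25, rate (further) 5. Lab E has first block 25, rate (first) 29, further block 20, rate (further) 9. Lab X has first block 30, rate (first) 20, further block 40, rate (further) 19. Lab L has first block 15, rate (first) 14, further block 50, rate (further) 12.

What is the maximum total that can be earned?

Treat each block as its own option and order by rate: Lab E/T1 29 > Lab Y/T1 23 > Lab X/T1 20 > Lab X/T2 19 > Lab G/T1 16 > Lab L/T1 14 > Lab Y/T2 13 > Lab L/T2 12 > Lab E/T2 9 > Lab G/T2 5.
Lab E/T1 (29): +25 → 100 left.
Lab Y/T1 (23): +20 → 80 left.
Lab X/T1 (20): +30 → 50 left.
Lab X T2 at 19: fill all 40 → 10 left.
Lab G/T1 (16): +10 → 0 left.
Total = 29×25 + 23×20 + 20×30 + 19×40 + 16×10 = 2705.

2705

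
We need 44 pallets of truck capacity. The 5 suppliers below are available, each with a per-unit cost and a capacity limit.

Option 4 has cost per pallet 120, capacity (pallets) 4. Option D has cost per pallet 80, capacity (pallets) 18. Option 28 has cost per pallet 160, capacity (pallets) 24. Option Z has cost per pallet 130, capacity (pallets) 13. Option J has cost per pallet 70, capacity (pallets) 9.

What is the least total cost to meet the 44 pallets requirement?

Cheapest first:
Take 9 from Option J at 70 → need 35 more.
Take 18 from Option D at 80 → need 17 more.
Take 4 from Option 4 at 120 → need 13 more.
Option Z at 130: take all 13 pallets → 0 still needed.
Option 28: unused.
Cost = 9×70 + 18×80 + 4×120 + 13×130 = 4240.

4240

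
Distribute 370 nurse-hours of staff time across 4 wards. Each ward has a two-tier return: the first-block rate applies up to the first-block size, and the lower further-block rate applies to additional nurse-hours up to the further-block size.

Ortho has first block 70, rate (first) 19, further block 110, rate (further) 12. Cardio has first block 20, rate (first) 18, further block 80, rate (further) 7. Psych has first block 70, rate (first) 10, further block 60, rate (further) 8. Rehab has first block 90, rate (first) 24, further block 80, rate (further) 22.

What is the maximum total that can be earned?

Order all 8 blocks by rate: Rehab/first 24 > Rehab/second 22 > Ortho/first 19 > Cardio/first 18 > Ortho/second 12 > Psych/first 10 > Psych/second 8 > Cardio/second 7.
Rehab/first (24): +90 → 280 left.
Fill Rehab second block (80 at 22) → 200 left.
Ortho/first (19): +70 → 130 left.
Fill Cardio first block (20 at 18) → 110 left.
Ortho second at 12: fill all 110 → 0 left.
Total = 24×90 + 22×80 + 19×70 + 18×20 + 12×110 = 6930.

6930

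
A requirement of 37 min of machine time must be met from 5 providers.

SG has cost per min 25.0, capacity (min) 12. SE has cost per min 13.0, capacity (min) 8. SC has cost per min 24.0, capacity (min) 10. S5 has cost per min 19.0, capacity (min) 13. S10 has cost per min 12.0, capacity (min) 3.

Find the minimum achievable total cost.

Fill from the cheapest provider first.
S10 at 12.0: take all 3 min — 34 still needed.
SE at 13.0: take all 8 min — 26 still needed.
S5 at 19.0: take all 13 min — 13 still needed.
Take 10 from SC at 24.0 — need 3 more.
SG (25.0): take the remaining 3 — done.
Cost = 3×12.0 + 8×13.0 + 13×19.0 + 10×24.0 + 3×25.0 = 702.

702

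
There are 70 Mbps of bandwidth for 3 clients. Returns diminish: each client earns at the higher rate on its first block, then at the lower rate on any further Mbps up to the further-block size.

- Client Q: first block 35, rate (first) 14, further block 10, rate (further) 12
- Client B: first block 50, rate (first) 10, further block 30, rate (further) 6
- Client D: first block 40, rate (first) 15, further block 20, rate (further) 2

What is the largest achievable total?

Order all 6 blocks by rate: Client D/tier1 15 > Client Q/tier1 14 > Client Q/tier2 12 > Client B/tier1 10 > Client B/tier2 6 > Client D/tier2 2.
Client D tier1 at 15: fill all 40 — 30 left.
Client Q tier1 at 14: only 30 left, fill 30.
Total = 15×40 + 14×30 = 1020.

1020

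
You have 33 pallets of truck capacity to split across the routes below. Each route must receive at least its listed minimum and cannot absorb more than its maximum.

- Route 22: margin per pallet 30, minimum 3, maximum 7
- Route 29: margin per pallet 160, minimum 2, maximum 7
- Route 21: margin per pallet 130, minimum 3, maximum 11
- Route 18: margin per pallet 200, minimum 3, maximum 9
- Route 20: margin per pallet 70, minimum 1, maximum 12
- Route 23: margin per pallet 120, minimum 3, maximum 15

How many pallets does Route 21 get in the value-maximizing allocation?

10

Meeting every minimum uses 3+2+3+3+1+3 = 15 pallets, leaving 18.
Order the routes by margin per pallet: Route 18 200 > Route 29 160 > Route 21 130 > Route 23 120 > Route 20 70 > Route 22 30.
Give Route 18 6 more to hit its cap of 9 → 12 left.
Route 29 takes 5 more to reach its cap of 7 → 7 left.
Route 21 has room for 8 more but only 7 remain, so it gets 10.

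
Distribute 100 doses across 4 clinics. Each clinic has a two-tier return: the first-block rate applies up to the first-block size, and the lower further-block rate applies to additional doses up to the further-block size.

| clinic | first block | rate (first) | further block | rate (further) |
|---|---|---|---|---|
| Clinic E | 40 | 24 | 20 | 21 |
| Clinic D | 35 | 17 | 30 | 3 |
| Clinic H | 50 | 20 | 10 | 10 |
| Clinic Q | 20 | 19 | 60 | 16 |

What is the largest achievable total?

2180

Rank every tier by rate: Clinic E/T1 24 > Clinic E/T2 21 > Clinic H/T1 20 > Clinic Q/T1 19 > Clinic D/T1 17 > Clinic Q/T2 16 > Clinic H/T2 10 > Clinic D/T2 3.
Clinic E/T1 (24): +40 → 60 left.
Clinic E/T2 (21): +20 → 40 left.
Clinic H T1 at 20: only 40 left, fill 40.
Total = 24×40 + 21×20 + 20×40 = 2180.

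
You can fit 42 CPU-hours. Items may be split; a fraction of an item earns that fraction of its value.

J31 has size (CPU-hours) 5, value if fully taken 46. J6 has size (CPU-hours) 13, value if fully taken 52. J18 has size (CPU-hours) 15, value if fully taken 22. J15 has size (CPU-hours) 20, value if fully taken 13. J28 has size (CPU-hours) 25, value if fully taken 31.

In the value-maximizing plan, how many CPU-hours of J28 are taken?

Rank by value-to-size ratio: J31 46/5≈9.2, J6 52/13≈4, J18 22/15≈1.47, J28 31/25≈1.24, J15 13/20≈0.65.
Take all of J31 (5 CPU-hours, value 46) → 37 CPU-hours left.
All 13 CPU-hours of J6 fit (value 52) → 24 remain.
J18: take in full, 15 CPU-hours for value 22 → 9 left.
9 CPU-hours left: a 9/25 share of J28 gives 31×9/25 = 11.16.

9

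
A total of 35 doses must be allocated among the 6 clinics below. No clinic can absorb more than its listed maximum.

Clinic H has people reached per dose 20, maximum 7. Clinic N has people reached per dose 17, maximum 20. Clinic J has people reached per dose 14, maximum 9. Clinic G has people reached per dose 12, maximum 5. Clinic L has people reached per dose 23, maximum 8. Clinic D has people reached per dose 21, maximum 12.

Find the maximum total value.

712

Order the clinics by people reached per dose: Clinic L 23 > Clinic D 21 > Clinic H 20 > Clinic N 17 > Clinic J 14 > Clinic G 12.
Clinic L takes 8 to reach its cap of 8 ; 27 left.
Give Clinic D 12 to hit its cap of 12 ; 15 left.
Clinic H: +7 to 7 (cap) ; 8 left.
Clinic N: +8 (room for 20) → 8. Pool exhausted.
Total = 20×7 + 17×8 + 23×8 + 21×12 = 712.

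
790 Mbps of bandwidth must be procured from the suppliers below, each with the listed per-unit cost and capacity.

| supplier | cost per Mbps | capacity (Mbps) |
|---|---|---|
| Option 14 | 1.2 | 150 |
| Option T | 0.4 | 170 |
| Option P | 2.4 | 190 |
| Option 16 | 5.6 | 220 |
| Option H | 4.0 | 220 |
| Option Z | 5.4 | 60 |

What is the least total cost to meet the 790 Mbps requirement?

Use suppliers in increasing cost order.
Take 170 from Option T at 0.4 → need 620 more.
Option 14 (1.2): use full 150 → 470 Mbps to go.
Option P at 2.4: take all 190 Mbps → 280 still needed.
Take 220 from Option H at 4.0 → need 60 more.
Option Z at 5.4: take all 60 Mbps → 0 still needed.
Option 16: unused.
Cost = 170×0.4 + 150×1.2 + 190×2.4 + 220×4.0 + 60×5.4 = 1908.

1908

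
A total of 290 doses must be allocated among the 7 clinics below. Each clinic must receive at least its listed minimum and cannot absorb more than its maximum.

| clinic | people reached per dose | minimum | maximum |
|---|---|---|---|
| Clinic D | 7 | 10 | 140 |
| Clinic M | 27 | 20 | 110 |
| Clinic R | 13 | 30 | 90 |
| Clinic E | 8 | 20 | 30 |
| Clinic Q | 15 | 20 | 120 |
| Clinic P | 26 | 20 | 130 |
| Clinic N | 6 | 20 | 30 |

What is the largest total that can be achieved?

6090

Meeting every minimum uses 10+20+30+20+20+20+20 = 140 doses, leaving 150.
Order the clinics by people reached per dose: Clinic M 27 > Clinic P 26 > Clinic Q 15 > Clinic R 13 > Clinic E 8 > Clinic D 7 > Clinic N 6.
Clinic M takes 90 more to reach its cap of 110 → 60 left.
Clinic P: +60 (room for 110) → 80. Pool exhausted.
Total = 7×10 + 27×110 + 13×30 + 8×20 + 15×20 + 26×80 + 6×20 = 6090.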